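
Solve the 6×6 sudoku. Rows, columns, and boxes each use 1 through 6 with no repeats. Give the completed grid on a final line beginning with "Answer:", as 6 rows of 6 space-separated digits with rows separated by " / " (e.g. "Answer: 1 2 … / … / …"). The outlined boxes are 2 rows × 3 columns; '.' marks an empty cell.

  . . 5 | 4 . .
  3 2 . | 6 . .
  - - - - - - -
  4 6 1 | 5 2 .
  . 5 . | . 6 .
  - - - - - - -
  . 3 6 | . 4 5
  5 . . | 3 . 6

Step 1. [r6c5∈{1}] only 1 remains possible at r6c5, so r6c5=1.
Step 2. [r6c3∈{2,4}] row 6 places 2 nowhere but r6c3. So r6c3=2.
Step 3. [r2c6∈{1}] only 1 remains possible at r2c6 ⇒ r2c6=1.
Step 4. [r3c6∈{3}] r3c6's peers cover all but 3. So r3c6=3.
Step 5. [r1c1∈{1,6}] in row 1, 6 fits only at r1c1, so r1c1=6.
Step 6. [r1c2∈{1}] nothing but 1 survives at r1c2. So r1c2=1.
Step 7. [r6c2∈{4}] only 4 remains possible at r6c2, so r6c2=4.
Step 8. [r2c3∈{4}] only 4 remains possible at r2c3 ⇒ r2c3=4.
Step 9. [r4c1∈{2}] only 2 remains possible at r4c1, so r4c1=2.
Step 10. [r2c5∈{5}] r2c5 is down to just 5, so r2c5=5.
Step 11. [r4c4∈{1}] only 1 remains possible at r4c4. So r4c4=1.
Step 12. [r4c3∈{3}] r4c3's peers cover all but 3. So r4c3=3.
Step 13. [r1c5∈{3}] r1c5 has the single candidate 3 ⇒ r1c5=3.
Step 14. [r4c6∈{4}] only 4 remains possible at r4c6 ⇒ r4c6=4.
Step 15. [r5c1∈{1}] r5c1's peers cover all but 1. So r5c1=1.
Step 16. [r1c6∈{2}] r1c6 has the single candidate 2. So r1c6=2.
Step 17. [r5c4∈{2}] r5c4's peers cover all but 2. So r5c4=2.

Answer: 6 1 5 4 3 2 / 3 2 4 6 5 1 / 4 6 1 5 2 3 / 2 5 3 1 6 4 / 1 3 6 2 4 5 / 5 4 2 3 1 6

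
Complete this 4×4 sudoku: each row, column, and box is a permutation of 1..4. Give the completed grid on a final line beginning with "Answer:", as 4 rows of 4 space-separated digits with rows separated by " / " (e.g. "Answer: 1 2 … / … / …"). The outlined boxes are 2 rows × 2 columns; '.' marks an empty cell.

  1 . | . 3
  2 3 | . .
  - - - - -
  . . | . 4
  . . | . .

Step 1. [r4c4∈{1,2}] in col 4, 2 fits only at r4c4, so r4c4=2.
Step 2. [r4c1∈{3,4}] in col 1, 4 fits only at r4c1, so r4c1=4.
Step 3. [r4c3∈{1,3}] across row 4, 3 lands solely at r4c3, so r4c3=3.
Step 4. [r2c3∈{1,4}] row 2 places 4 nowhere but r2c3, so r2c3=4.
Step 5. [r3c2∈{1,2}] in row 3, 2 fits only at r3c2, so r3c2=2.
Step 6. [r2c4∈{1}] nothing but 1 survives at r2c4. So r2c4=1.
Step 7. [r4c2∈{1}] nothing but 1 survives at r4c2. So r4c2=1.
Step 8. [r1c3∈{2}] r1c3 is down to just 2. So r1c3=2.
Step 9. [r3c1∈{3}] r3c1's peers cover all but 3, so r3c1=3.
Step 10. [r3c3∈{1}] r3c3's peers cover all but 1 ⇒ r3c3=1.
Step 11. [r1c2∈{4}] only 4 remains possible at r1c2, so r1c2=4.

Answer: 1 4 2 3 / 2 3 4 1 / 3 2 1 4 / 4 1 3 2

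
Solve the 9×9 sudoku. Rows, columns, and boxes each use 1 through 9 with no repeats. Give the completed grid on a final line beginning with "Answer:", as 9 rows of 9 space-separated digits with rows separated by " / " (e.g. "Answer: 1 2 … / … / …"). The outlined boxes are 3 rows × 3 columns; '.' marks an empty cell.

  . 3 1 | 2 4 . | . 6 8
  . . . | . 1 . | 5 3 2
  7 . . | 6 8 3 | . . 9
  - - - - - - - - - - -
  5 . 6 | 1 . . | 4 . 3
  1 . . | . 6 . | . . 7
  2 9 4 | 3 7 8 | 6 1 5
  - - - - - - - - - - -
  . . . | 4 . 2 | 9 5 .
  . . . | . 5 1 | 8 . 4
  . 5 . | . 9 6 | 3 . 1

Step 1. [r4c6∈{9}] r4c6's peers cover all but 9, so r4c6=9.
Step 2. [r5c2∈{8}] only 8 remains possible at r5c2 ⇒ r5c2=8.
Step 3. [r8c4∈{7}] r8c4 has the single candidate 7, so r8c4=7.
Step 4. [r8c8∈{2}] r8c8's peers cover all but 2 ⇒ r8c8=2.
Step 5. [r8c2∈{6}] r8c2's peers cover all but 6. So r8c2=6.
Step 6. [r2c1∈{4,6,8,9}] across row 2, 6 lands solely at r2c1 ⇒ r2c1=6.
Step 7. [r2c3∈{8,9}] across row 2, 8 lands solely at r2c3. So r2c3=8.
Step 8. [r8c3∈{3,9}] across col 3, 9 lands solely at r8c3. So r8c3=9.
Step 9. [r7c5∈{3}] r7c5 has the single candidate 3 ⇒ r7c5=3.
Step 10. [r3c2∈{2,4}] 2 has one home in col 2: r3c2. So r3c2=2.
Step 11. [r1c6∈{5,7}] 5 has one home in row 1: r1c6 ⇒ r1c6=5.
Step 12. [r7c3∈{7}] r7c3 has the single candidate 7, so r7c3=7.
Step 13. [r7c1∈{8}] r7c1's peers cover all but 8. So r7c1=8.
Step 14. [r8c1∈{3}] nothing but 3 survives at r8c1, so r8c1=3.
Step 15. [r4c2∈{7}] only 7 remains possible at r4c2, so r4c2=7.
Step 16. [r9c8∈{7}] r9c8 has the single candidate 7, so r9c8=7.
Step 17. [r3c7∈{1}] only 1 remains possible at r3c7, so r3c7=1.
Step 18. [r7c2∈{1}] r7c2's peers cover all but 1 ⇒ r7c2=1.
Step 19. [r5c3∈{3}] r5c3 has the single candidate 3, so r5c3=3.
Step 20. [r3c8∈{4}] r3c8's peers cover all but 4, so r3c8=4.
Step 21. [r9c3∈{2}] r9c3 has the single candidate 2 ⇒ r9c3=2.
Step 22. [r9c4∈{8}] nothing but 8 survives at r9c4. So r9c4=8.
Step 23. [r2c6∈{7}] r2c6 has the single candidate 7 ⇒ r2c6=7.
Step 24. [r5c8∈{9}] r5c8 is down to just 9 ⇒ r5c8=9.
Step 25. [r2c2∈{4}] nothing but 4 survives at r2c2, so r2c2=4.
Step 26. [r4c5∈{2}] r4c5's peers cover all but 2, so r4c5=2.
Step 27. [r4c8∈{8}] only 8 remains possible at r4c8, so r4c8=8.
Step 28. [r1c1∈{9}] r1c1 has the single candidate 9 ⇒ r1c1=9.
Step 29. [r7c9∈{6}] r7c9 is down to just 6. So r7c9=6.
Step 30. [r5c7∈{2}] only 2 remains possible at r5c7. So r5c7=2.
Step 31. [r5c6∈{4}] r5c6 has the single candidate 4, so r5c6=4.
Step 32. [r3c3∈{5}] nothing but 5 survives at r3c3. So r3c3=5.
Step 33. [r9c1∈{4}] only 4 remains possible at r9c1, so r9c1=4.
Step 34. [r2c4∈{9}] only 9 remains possible at r2c4, so r2c4=9.
Step 35. [r1c7∈{7}] r1c7's peers cover all but 7 ⇒ r1c7=7.
Step 36. [r5c4∈{5}] only 5 remains possible at r5c4 ⇒ r5c4=5.

Answer: 9 3 1 2 4 5 7 6 8 / 6 4 8 9 1 7 5 3 2 / 7 2 5 6 8 3 1 4 9 / 5 7 6 1 2 9 4 8 3 / 1 8 3 5 6 4 2 9 7 / 2 9 4 3 7 8 6 1 5 / 8 1 7 4 3 2 9 5 6 / 3 6 9 7 5 1 8 2 4 / 4 5 2 8 9 6 3 7 1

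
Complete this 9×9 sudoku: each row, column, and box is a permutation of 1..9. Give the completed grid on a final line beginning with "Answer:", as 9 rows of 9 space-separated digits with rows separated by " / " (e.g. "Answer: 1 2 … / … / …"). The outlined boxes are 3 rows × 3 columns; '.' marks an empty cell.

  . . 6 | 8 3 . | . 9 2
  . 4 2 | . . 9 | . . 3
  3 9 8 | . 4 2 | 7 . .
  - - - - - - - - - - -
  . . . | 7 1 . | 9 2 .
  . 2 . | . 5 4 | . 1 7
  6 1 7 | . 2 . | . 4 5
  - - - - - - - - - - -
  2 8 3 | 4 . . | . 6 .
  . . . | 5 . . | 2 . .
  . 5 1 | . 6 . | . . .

Step 1. [r8c5∈{7,8,9}] col 5 places 8 nowhere but r8c5, so r8c5=8.
Step 2. [r1c6∈{1,5,7}] 5 has one home in col 6: r1c6, so r1c6=5.
Step 3. [r2c1∈{1,5,7}] box 1 places 5 nowhere but r2c1. So r2c1=5.
Step 4. [r4c6∈{3,6,8}] r4c6 is the only open cell in col 6 admitting 6, so r4c6=6.
Step 5. [r4c9∈{8}] nothing but 8 survives at r4c9 ⇒ r4c9=8.
Step 6. [r6c7∈{3}] only 3 remains possible at r6c7. So r6c7=3.
Step 7. [r4c1∈{4}] only 4 remains possible at r4c1, so r4c1=4.
Step 8. [r7c5∈{7,9}] in col 5, 9 fits only at r7c5, so r7c5=9.
Step 9. [r7c9∈{1}] only 1 remains possible at r7c9. So r7c9=1.
Step 10. [r5c3∈{9}] nothing but 9 survives at r5c3, so r5c3=9.
Step 11. [r2c8∈{8}] r2c8 is down to just 8, so r2c8=8.
Step 12. [r7c6∈{7}] nothing but 7 survives at r7c6 ⇒ r7c6=7.
Step 13. [r9c6∈{3}] nothing but 3 survives at r9c6, so r9c6=3.
Step 14. [r9c8∈{7}] r9c8's peers cover all but 7 ⇒ r9c8=7.
Step 15. [r9c1∈{9}] r9c1 is down to just 9 ⇒ r9c1=9.
Step 16. [r3c9∈{6}] nothing but 6 survives at r3c9. So r3c9=6.
Step 17. [r1c1∈{1,7}] in col 1, 1 fits only at r1c1 ⇒ r1c1=1.
Step 18. [r9c9∈{4}] r9c9's peers cover all but 4. So r9c9=4.
Step 19. [r3c4∈{1}] r3c4 has the single candidate 1. So r3c4=1.
Step 20. [r8c2∈{6,7}] in row 8, 6 fits only at r8c2, so r8c2=6.
Step 21. [r1c7∈{4}] nothing but 4 survives at r1c7. So r1c7=4.
Step 22. [r8c6∈{1}] r8c6 is down to just 1. So r8c6=1.
Step 23. [r2c4∈{6}] r2c4 has the single candidate 6 ⇒ r2c4=6.
Step 24. [r4c2∈{3}] nothing but 3 survives at r4c2 ⇒ r4c2=3.
Step 25. [r7c7∈{5}] only 5 remains possible at r7c7 ⇒ r7c7=5.
Step 26. [r9c7∈{8}] nothing but 8 survives at r9c7 ⇒ r9c7=8.
Step 27. [r5c7∈{6}] nothing but 6 survives at r5c7, so r5c7=6.
Step 28. [r5c4∈{3}] only 3 remains possible at r5c4. So r5c4=3.
Step 29. [r6c4∈{9}] nothing but 9 survives at r6c4. So r6c4=9.
Step 30. [r9c4∈{2}] r9c4's peers cover all but 2, so r9c4=2.
Step 31. [r2c7∈{1}] nothing but 1 survives at r2c7. So r2c7=1.
Step 32. [r1c2∈{7}] r1c2 is down to just 7. So r1c2=7.
Step 33. [r3c8∈{5}] r3c8's peers cover all but 5 ⇒ r3c8=5.
Step 34. [r8c8∈{3}] nothing but 3 survives at r8c8, so r8c8=3.
Step 35. [r4c3∈{5}] nothing but 5 survives at r4c3 ⇒ r4c3=5.
Step 36. [r2c5∈{7}] r2c5 is down to just 7, so r2c5=7.
Step 37. [r8c1∈{7}] nothing but 7 survives at r8c1. So r8c1=7.
Step 38. [r8c3∈{4}] r8c3's peers cover all but 4, so r8c3=4.
Step 39. [r6c6∈{8}] only 8 remains possible at r6c6 ⇒ r6c6=8.
Step 40. [r8c9∈{9}] nothing but 9 survives at r8c9. So r8c9=9.
Step 41. [r5c1∈{8}] only 8 remains possible at r5c1 ⇒ r5c1=8.

Answer: 1 7 6 8 3 5 4 9 2 / 5 4 2 6 7 9 1 8 3 / 3 9 8 1 4 2 7 5 6 / 4 3 5 7 1 6 9 2 8 / 8 2 9 3 5 4 6 1 7 / 6 1 7 9 2 8 3 4 5 / 2 8 3 4 9 7 5 6 1 / 7 6 4 5 8 1 2 3 9 / 9 5 1 2 6 3 8 7 4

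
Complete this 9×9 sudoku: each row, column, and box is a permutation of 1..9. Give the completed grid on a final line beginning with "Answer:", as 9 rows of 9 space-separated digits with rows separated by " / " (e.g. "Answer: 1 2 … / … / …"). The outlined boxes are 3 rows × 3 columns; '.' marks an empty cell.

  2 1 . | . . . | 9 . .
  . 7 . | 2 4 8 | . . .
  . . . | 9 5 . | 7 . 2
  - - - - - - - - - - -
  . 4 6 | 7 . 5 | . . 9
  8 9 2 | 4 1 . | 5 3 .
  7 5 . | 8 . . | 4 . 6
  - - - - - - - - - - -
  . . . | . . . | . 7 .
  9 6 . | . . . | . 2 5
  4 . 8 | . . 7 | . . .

Step 1. [r6c8∈{1}] r6c8's peers cover all but 1 ⇒ r6c8=1.
Step 2. [r6c3∈{3}] nothing but 3 survives at r6c3. So r6c3=3.
Step 3. [r4c5∈{2,3}] in row 4, 3 fits only at r4c5 ⇒ r4c5=3.
Step 4. [r7c9∈{1,3,4,8}] box 9 places 4 nowhere but r7c9 ⇒ r7c9=4.
Step 5. [r3c6∈{1,3,6}] in row 3, 1 fits only at r3c6 ⇒ r3c6=1.
Step 6. [r9c4∈{1,3,5,6}] in row 9, 5 fits only at r9c4, so r9c4=5.
Step 7. [r1c9∈{3,8}] 8 has one home in col 9: r1c9. So r1c9=8.
Step 8. [r5c6∈{6}] only 6 remains possible at r5c6 ⇒ r5c6=6.
Step 9. [r1c6∈{3}] r1c6 has the single candidate 3, so r1c6=3.
Step 10. [r1c4∈{6}] nothing but 6 survives at r1c4 ⇒ r1c4=6.
Step 11. [r3c3∈{4}] r3c3 is down to just 4. So r3c3=4.
Step 12. [r1c3∈{5}] r1c3's peers cover all but 5, so r1c3=5.
Step 13. [r7c3∈{1}] r7c3 is down to just 1. So r7c3=1.
Step 14. [r3c8∈{6}] r3c8 has the single candidate 6. So r3c8=6.
Step 15. [r7c4∈{3}] nothing but 3 survives at r7c4, so r7c4=3.
Step 16. [r8c7∈{1,3,8}] row 8 places 3 nowhere but r8c7, so r8c7=3.
Step 17. [r7c2∈{2}] only 2 remains possible at r7c2, so r7c2=2.
Step 18. [r9c5∈{2,6,9}] in row 9, 2 fits only at r9c5. So r9c5=2.
Step 19. [r7c7∈{6,8}] in box 9, 8 fits only at r7c7 ⇒ r7c7=8.
Step 20. [r2c9∈{1,3}] in col 9, 3 fits only at r2c9. So r2c9=3.
Step 21. [r6c5∈{9}] r6c5 is down to just 9, so r6c5=9.
Step 22. [r9c2∈{3}] r9c2 is down to just 3 ⇒ r9c2=3.
Step 23. [r9c9∈{1}] r9c9's peers cover all but 1, so r9c9=1.
Step 24. [r3c2∈{8}] r3c2 is down to just 8, so r3c2=8.
Step 25. [r8c3∈{7}] r8c3 is down to just 7 ⇒ r8c3=7.
Step 26. [r2c8∈{5}] r2c8's peers cover all but 5 ⇒ r2c8=5.
Step 27. [r4c7∈{2}] r4c7 has the single candidate 2. So r4c7=2.
Step 28. [r9c8∈{9}] r9c8 has the single candidate 9. So r9c8=9.
Step 29. [r8c5∈{8}] only 8 remains possible at r8c5, so r8c5=8.
Step 30. [r3c1∈{3}] only 3 remains possible at r3c1 ⇒ r3c1=3.
Step 31. [r5c9∈{7}] r5c9 has the single candidate 7. So r5c9=7.
Step 32. [r7c1∈{5}] r7c1 has the single candidate 5, so r7c1=5.
Step 33. [r2c1∈{6}] r2c1 is down to just 6. So r2c1=6.
Step 34. [r4c1∈{1}] r4c1 has the single candidate 1. So r4c1=1.
Step 35. [r4c8∈{8}] nothing but 8 survives at r4c8, so r4c8=8.
Step 36. [r1c5∈{7}] nothing but 7 survives at r1c5. So r1c5=7.
Step 37. [r8c4∈{1}] r8c4 is down to just 1. So r8c4=1.
Step 38. [r6c6∈{2}] only 2 remains possible at r6c6 ⇒ r6c6=2.
Step 39. [r2c7∈{1}] only 1 remains possible at r2c7 ⇒ r2c7=1.
Step 40. [r8c6∈{4}] r8c6 is down to just 4, so r8c6=4.
Step 41. [r7c5∈{6}] r7c5 has the single candidate 6 ⇒ r7c5=6.
Step 42. [r2c3∈{9}] only 9 remains possible at r2c3. So r2c3=9.
Step 43. [r1c8∈{4}] r1c8 has the single candidate 4 ⇒ r1c8=4.
Step 44. [r7c6∈{9}] r7c6 has the single candidate 9. So r7c6=9.
Step 45. [r9c7∈{6}] r9c7 is down to just 6, so r9c7=6.

Answer: 2 1 5 6 7 3 9 4 8 / 6 7 9 2 4 8 1 5 3 / 3 8 4 9 5 1 7 6 2 / 1 4 6 7 3 5 2 8 9 / 8 9 2 4 1 6 5 3 7 / 7 5 3 8 9 2 4 1 6 / 5 2 1 3 6 9 8 7 4 / 9 6 7 1 8 4 3 2 5 / 4 3 8 5 2 7 6 9 1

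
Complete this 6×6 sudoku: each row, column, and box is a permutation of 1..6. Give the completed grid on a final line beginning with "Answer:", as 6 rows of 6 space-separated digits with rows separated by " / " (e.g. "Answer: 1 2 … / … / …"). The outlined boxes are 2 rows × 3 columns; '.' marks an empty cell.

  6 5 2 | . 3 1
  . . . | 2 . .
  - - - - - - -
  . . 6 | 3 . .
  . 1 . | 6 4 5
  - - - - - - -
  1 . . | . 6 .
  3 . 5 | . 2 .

Step 1. [r6c6∈{4}] r6c6 has the single candidate 4. So r6c6=4.
Step 2. [r2c1∈{4}] r2c1 is down to just 4, so r2c1=4.
Step 3. [r3c2∈{2,4}] 4 has one home in row 3: r3c2 ⇒ r3c2=4.
Step 4. [r3c6∈{2}] r3c6 is down to just 2 ⇒ r3c6=2.
Step 5. [r2c2∈{3}] r2c2 has the single candidate 3, so r2c2=3.
Step 6. [r2c6∈{6}] r2c6 has the single candidate 6 ⇒ r2c6=6.
Step 7. [r1c4∈{4}] only 4 remains possible at r1c4, so r1c4=4.
Step 8. [r3c1∈{5}] r3c1 has the single candidate 5 ⇒ r3c1=5.
Step 9. [r6c2∈{6}] r6c2 is down to just 6 ⇒ r6c2=6.
Step 10. [r2c3∈{1}] r2c3 has the single candidate 1 ⇒ r2c3=1.
Step 11. [r5c2∈{2}] nothing but 2 survives at r5c2. So r5c2=2.
Step 12. [r6c4∈{1}] r6c4's peers cover all but 1 ⇒ r6c4=1.
Step 13. [r4c1∈{2}] r4c1's peers cover all but 2, so r4c1=2.
Step 14. [r5c3∈{4}] r5c3 is down to just 4 ⇒ r5c3=4.
Step 15. [r5c4∈{5}] r5c4 has the single candidate 5 ⇒ r5c4=5.
Step 16. [r3c5∈{1}] only 1 remains possible at r3c5 ⇒ r3c5=1.
Step 17. [r4c3∈{3}] r4c3 has the single candidate 3. So r4c3=3.
Step 18. [r2c5∈{5}] only 5 remains possible at r2c5. So r2c5=5.
Step 19. [r5c6∈{3}] nothing but 3 survives at r5c6 ⇒ r5c6=3.

Answer: 6 5 2 4 3 1 / 4 3 1 2 5 6 / 5 4 6 3 1 2 / 2 1 3 6 4 5 / 1 2 4 5 6 3 / 3 6 5 1 2 4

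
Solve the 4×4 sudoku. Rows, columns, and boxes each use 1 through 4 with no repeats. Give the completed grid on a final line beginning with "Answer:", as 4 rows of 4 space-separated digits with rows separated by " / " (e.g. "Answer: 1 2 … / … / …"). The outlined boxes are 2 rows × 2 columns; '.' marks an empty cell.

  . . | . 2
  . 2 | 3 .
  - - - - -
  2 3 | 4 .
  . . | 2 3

Step 1. [r1c3∈{1}] r1c3's peers cover all but 1. So r1c3=1.
Step 2. [r1c2∈{4}] r1c2 is down to just 4. So r1c2=4.
Step 3. [r2c1∈{1}] only 1 remains possible at r2c1. So r2c1=1.
Step 4. [r4c1∈{4}] r4c1 has the single candidate 4 ⇒ r4c1=4.
Step 5. [r1c1∈{3}] nothing but 3 survives at r1c1, so r1c1=3.
Step 6. [r2c4∈{4}] r2c4 has the single candidate 4, so r2c4=4.
Step 7. [r3c4∈{1}] r3c4 is down to just 1 ⇒ r3c4=1.
Step 8. [r4c2∈{1}] r4c2's peers cover all but 1. So r4c2=1.

Answer: 3 4 1 2 / 1 2 3 4 / 2 3 4 1 / 4 1 2 3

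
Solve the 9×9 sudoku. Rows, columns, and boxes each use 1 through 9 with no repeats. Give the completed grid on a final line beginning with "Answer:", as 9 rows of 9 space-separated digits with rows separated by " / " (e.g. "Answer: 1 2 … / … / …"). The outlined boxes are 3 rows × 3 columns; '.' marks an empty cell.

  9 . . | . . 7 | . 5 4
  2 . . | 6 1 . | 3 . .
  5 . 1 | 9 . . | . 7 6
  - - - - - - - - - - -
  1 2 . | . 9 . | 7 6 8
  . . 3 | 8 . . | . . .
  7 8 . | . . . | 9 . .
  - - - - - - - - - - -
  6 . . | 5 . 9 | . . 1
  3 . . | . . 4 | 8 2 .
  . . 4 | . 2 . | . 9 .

Step 1. [r7c2∈{7}] r7c2 is down to just 7 ⇒ r7c2=7.
Step 2. [r3c5∈{3,4,8}] across box 2, 4 lands solely at r3c5 ⇒ r3c5=4.
Step 3. [r3c6∈{2,3,8}] r3c6 is the only open cell in row 3 admitting 8 ⇒ r3c6=8.
Step 4. [r1c5∈{3}] nothing but 3 survives at r1c5 ⇒ r1c5=3.
Step 5. [r4c3∈{5}] nothing but 5 survives at r4c3. So r4c3=5.
Step 6. [r6c3∈{6}] r6c3 is down to just 6, so r6c3=6.
Step 7. [r4c6∈{3}] nothing but 3 survives at r4c6, so r4c6=3.
Step 8. [r6c5∈{5}] r6c5 has the single candidate 5. So r6c5=5.
Step 9. [r7c8∈{3,4}] in row 7, 3 fits only at r7c8. So r7c8=3.
Step 10. [r8c5∈{6,7}] across row 8, 6 lands solely at r8c5, so r8c5=6.
Step 11. [r9c6∈{1}] only 1 remains possible at r9c6. So r9c6=1.
Step 12. [r9c2∈{5}] only 5 remains possible at r9c2, so r9c2=5.
Step 13. [r5c7∈{1,2,4,5}] r5c7 is the only open cell in col 7 admitting 5, so r5c7=5.
Step 14. [r6c6∈{2}] r6c6 has the single candidate 2. So r6c6=2.
Step 15. [r6c4∈{1,4}] across col 4, 1 lands solely at r6c4. So r6c4=1.
Step 16. [r5c1∈{4}] only 4 remains possible at r5c1 ⇒ r5c1=4.
Step 17. [r9c9∈{7}] nothing but 7 survives at r9c9 ⇒ r9c9=7.
Step 18. [r1c3∈{8}] nothing but 8 survives at r1c3, so r1c3=8.
Step 19. [r1c7∈{1,2}] in row 1, 1 fits only at r1c7, so r1c7=1.
Step 20. [r8c2∈{1,9}] across row 8, 1 lands solely at r8c2 ⇒ r8c2=1.
Step 21. [r4c4∈{4}] r4c4's peers cover all but 4. So r4c4=4.
Step 22. [r7c7∈{4}] r7c7 has the single candidate 4. So r7c7=4.
Step 23. [r3c7∈{2}] r3c7 has the single candidate 2. So r3c7=2.
Step 24. [r2c3∈{7}] r2c3 has the single candidate 7, so r2c3=7.
Step 25. [r1c4∈{2}] nothing but 2 survives at r1c4, so r1c4=2.
Step 26. [r5c9∈{2}] r5c9 is down to just 2, so r5c9=2.
Step 27. [r7c3∈{2}] r7c3 has the single candidate 2 ⇒ r7c3=2.
Step 28. [r2c9∈{9}] r2c9 is down to just 9 ⇒ r2c9=9.
Step 29. [r6c8∈{4}] nothing but 4 survives at r6c8 ⇒ r6c8=4.
Step 30. [r8c4∈{7}] nothing but 7 survives at r8c4 ⇒ r8c4=7.
Step 31. [r5c2∈{9}] only 9 remains possible at r5c2. So r5c2=9.
Step 32. [r7c5∈{8}] r7c5 has the single candidate 8. So r7c5=8.
Step 33. [r5c6∈{6}] only 6 remains possible at r5c6 ⇒ r5c6=6.
Step 34. [r9c1∈{8}] r9c1 has the single candidate 8. So r9c1=8.
Step 35. [r9c7∈{6}] r9c7 is down to just 6. So r9c7=6.
Step 36. [r3c2∈{3}] nothing but 3 survives at r3c2, so r3c2=3.
Step 37. [r2c8∈{8}] only 8 remains possible at r2c8 ⇒ r2c8=8.
Step 38. [r9c4∈{3}] only 3 remains possible at r9c4 ⇒ r9c4=3.
Step 39. [r2c2∈{4}] only 4 remains possible at r2c2, so r2c2=4.
Step 40. [r2c6∈{5}] nothing but 5 survives at r2c6, so r2c6=5.
Step 41. [r5c5∈{7}] r5c5 has the single candidate 7. So r5c5=7.
Step 42. [r6c9∈{3}] only 3 remains possible at r6c9. So r6c9=3.
Step 43. [r1c2∈{6}] r1c2's peers cover all but 6, so r1c2=6.
Step 44. [r5c8∈{1}] only 1 remains possible at r5c8. So r5c8=1.
Step 45. [r8c3∈{9}] nothing but 9 survives at r8c3 ⇒ r8c3=9.
Step 46. [r8c9∈{5}] only 5 remains possible at r8c9 ⇒ r8c9=5.

Answer: 9 6 8 2 3 7 1 5 4 / 2 4 7 6 1 5 3 8 9 / 5 3 1 9 4 8 2 7 6 / 1 2 5 4 9 3 7 6 8 / 4 9 3 8 7 6 5 1 2 / 7 8 6 1 5 2 9 4 3 / 6 7 2 5 8 9 4 3 1 / 3 1 9 7 6 4 8 2 5 / 8 5 4 3 2 1 6 9 7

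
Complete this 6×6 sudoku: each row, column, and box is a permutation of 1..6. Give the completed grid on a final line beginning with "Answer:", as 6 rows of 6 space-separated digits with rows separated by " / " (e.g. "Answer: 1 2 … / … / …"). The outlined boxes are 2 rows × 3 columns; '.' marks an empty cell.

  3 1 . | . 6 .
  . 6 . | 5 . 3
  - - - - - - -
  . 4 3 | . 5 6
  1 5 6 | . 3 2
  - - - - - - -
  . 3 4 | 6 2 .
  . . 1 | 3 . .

Step 1. [r1c6∈{4}] r1c6's peers cover all but 4 ⇒ r1c6=4.
Step 2. [r6c6∈{5}] r6c6 is down to just 5. So r6c6=5.
Step 3. [r3c1∈{2}] r3c1 has the single candidate 2, so r3c1=2.
Step 4. [r1c4∈{2}] only 2 remains possible at r1c4. So r1c4=2.
Step 5. [r2c3∈{2}] r2c3 has the single candidate 2, so r2c3=2.
Step 6. [r6c5∈{4}] r6c5 is down to just 4 ⇒ r6c5=4.
Step 7. [r6c1∈{6}] r6c1 has the single candidate 6, so r6c1=6.
Step 8. [r4c4∈{4}] only 4 remains possible at r4c4 ⇒ r4c4=4.
Step 9. [r5c6∈{1}] r5c6's peers cover all but 1. So r5c6=1.
Step 10. [r1c3∈{5}] nothing but 5 survives at r1c3. So r1c3=5.
Step 11. [r3c4∈{1}] r3c4's peers cover all but 1 ⇒ r3c4=1.
Step 12. [r6c2∈{2}] nothing but 2 survives at r6c2. So r6c2=2.
Step 13. [r2c1∈{4}] r2c1 is down to just 4 ⇒ r2c1=4.
Step 14. [r2c5∈{1}] r2c5 has the single candidate 1, so r2c5=1.
Step 15. [r5c1∈{5}] r5c1 is down to just 5, so r5c1=5.

Answer: 3 1 5 2 6 4 / 4 6 2 5 1 3 / 2 4 3 1 5 6 / 1 5 6 4 3 2 / 5 3 4 6 2 1 / 6 2 1 3 4 5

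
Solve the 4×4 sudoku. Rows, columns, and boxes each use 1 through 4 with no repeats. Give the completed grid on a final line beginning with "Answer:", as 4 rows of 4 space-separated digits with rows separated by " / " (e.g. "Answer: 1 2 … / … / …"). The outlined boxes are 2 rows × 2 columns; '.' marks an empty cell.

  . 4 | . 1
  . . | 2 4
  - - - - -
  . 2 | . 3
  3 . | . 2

Step 1. [r4c2∈{1}] r4c2 has the single candidate 1 ⇒ r4c2=1.
Step 2. [r3c1∈{4}] r3c1's peers cover all but 4 ⇒ r3c1=4.
Step 3. [r2c2∈{3}] r2c2 is down to just 3. So r2c2=3.
Step 4. [r1c1∈{2}] r1c1's peers cover all but 2. So r1c1=2.
Step 5. [r2c1∈{1}] r2c1 is down to just 1. So r2c1=1.
Step 6. [r3c3∈{1}] r3c3 has the single candidate 1 ⇒ r3c3=1.
Step 7. [r1c3∈{3}] nothing but 3 survives at r1c3 ⇒ r1c3=3.
Step 8. [r4c3∈{4}] r4c3 is down to just 4, so r4c3=4.

Answer: 2 4 3 1 / 1 3 2 4 / 4 2 1 3 / 3 1 4 2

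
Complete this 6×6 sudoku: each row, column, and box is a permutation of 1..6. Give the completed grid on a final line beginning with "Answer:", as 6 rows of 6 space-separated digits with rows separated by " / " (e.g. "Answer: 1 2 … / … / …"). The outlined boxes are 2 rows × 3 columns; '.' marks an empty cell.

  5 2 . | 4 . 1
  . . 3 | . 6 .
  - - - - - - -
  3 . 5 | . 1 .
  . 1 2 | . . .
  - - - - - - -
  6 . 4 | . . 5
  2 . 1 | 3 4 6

Step 1. [r4c1∈{4}] r4c1 has the single candidate 4, so r4c1=4.
Step 2. [r2c6∈{2}] nothing but 2 survives at r2c6. So r2c6=2.
Step 3. [r4c4∈{5,6}] 6 has one home in row 4: r4c4. So r4c4=6.
Step 4. [r3c4∈{2}] nothing but 2 survives at r3c4 ⇒ r3c4=2.
Step 5. [r4c5∈{3,5}] r4c5 is the only open cell in row 4 admitting 5, so r4c5=5.
Step 6. [r1c5∈{3}] r1c5 is down to just 3 ⇒ r1c5=3.
Step 7. [r5c4∈{1}] r5c4 has the single candidate 1, so r5c4=1.
Step 8. [r4c6∈{3}] r4c6 is down to just 3. So r4c6=3.
Step 9. [r1c3∈{6}] only 6 remains possible at r1c3. So r1c3=6.
Step 10. [r3c2∈{6}] r3c2 is down to just 6, so r3c2=6.
Step 11. [r6c2∈{5}] nothing but 5 survives at r6c2. So r6c2=5.
Step 12. [r2c1∈{1}] nothing but 1 survives at r2c1 ⇒ r2c1=1.
Step 13. [r2c4∈{5}] only 5 remains possible at r2c4. So r2c4=5.
Step 14. [r5c5∈{2}] only 2 remains possible at r5c5. So r5c5=2.
Step 15. [r2c2∈{4}] only 4 remains possible at r2c2 ⇒ r2c2=4.
Step 16. [r3c6∈{4}] r3c6 has the single candidate 4. So r3c6=4.
Step 17. [r5c2∈{3}] r5c2 has the single candidate 3 ⇒ r5c2=3.

Answer: 5 2 6 4 3 1 / 1 4 3 5 6 2 / 3 6 5 2 1 4 / 4 1 2 6 5 3 / 6 3 4 1 2 5 / 2 5 1 3 4 6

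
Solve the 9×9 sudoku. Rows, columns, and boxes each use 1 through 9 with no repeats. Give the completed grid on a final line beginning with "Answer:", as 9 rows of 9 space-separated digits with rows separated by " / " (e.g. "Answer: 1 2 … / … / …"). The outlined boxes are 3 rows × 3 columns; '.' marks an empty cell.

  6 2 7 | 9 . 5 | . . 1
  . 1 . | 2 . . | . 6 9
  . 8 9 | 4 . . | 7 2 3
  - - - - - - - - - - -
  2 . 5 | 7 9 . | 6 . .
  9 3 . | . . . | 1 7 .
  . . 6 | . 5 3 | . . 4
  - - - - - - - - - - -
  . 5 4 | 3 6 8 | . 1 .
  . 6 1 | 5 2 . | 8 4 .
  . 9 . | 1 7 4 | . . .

Step 1. [r9c7∈{2,3,5}] in col 7, 3 fits only at r9c7 ⇒ r9c7=3.
Step 2. [r5c3∈{8}] r5c3 is down to just 8. So r5c3=8.
Step 3. [r6c7∈{2,9}] 2 has one home in row 6: r6c7 ⇒ r6c7=2.
Step 4. [r2c1∈{3,4,5}] col 1 places 4 nowhere but r2c1 ⇒ r2c1=4.
Step 5. [r7c1∈{7}] only 7 remains possible at r7c1, so r7c1=7.
Step 6. [r1c8∈{8}] r1c8 has the single candidate 8 ⇒ r1c8=8.
Step 7. [r3c6∈{1,6}] 6 has one home in row 3: r3c6 ⇒ r3c6=6.
Step 8. [r9c9∈{2,5,6}] r9c9 is the only open cell in row 9 admitting 6. So r9c9=6.
Step 9. [r1c5∈{3}] nothing but 3 survives at r1c5 ⇒ r1c5=3.
Step 10. [r8c1∈{3}] nothing but 3 survives at r8c1 ⇒ r8c1=3.
Step 11. [r4c2∈{4}] nothing but 4 survives at r4c2. So r4c2=4.
Step 12. [r5c5∈{4}] nothing but 4 survives at r5c5 ⇒ r5c5=4.
Step 13. [r2c7∈{5}] nothing but 5 survives at r2c7, so r2c7=5.
Step 14. [r1c7∈{4}] r1c7 is down to just 4 ⇒ r1c7=4.
Step 15. [r5c9∈{5}] only 5 remains possible at r5c9 ⇒ r5c9=5.
Step 16. [r8c6∈{9}] r8c6 is down to just 9. So r8c6=9.
Step 17. [r9c8∈{5}] r9c8 has the single candidate 5 ⇒ r9c8=5.
Step 18. [r7c7∈{9}] nothing but 9 survives at r7c7. So r7c7=9.
Step 19. [r2c6∈{7}] nothing but 7 survives at r2c6, so r2c6=7.
Step 20. [r9c1∈{8}] r9c1 is down to just 8 ⇒ r9c1=8.
Step 21. [r6c8∈{9}] only 9 remains possible at r6c8 ⇒ r6c8=9.
Step 22. [r9c3∈{2}] only 2 remains possible at r9c3 ⇒ r9c3=2.
Step 23. [r4c6∈{1}] r4c6 has the single candidate 1 ⇒ r4c6=1.
Step 24. [r3c5∈{1}] r3c5 has the single candidate 1 ⇒ r3c5=1.
Step 25. [r2c5∈{8}] r2c5 is down to just 8, so r2c5=8.
Step 26. [r2c3∈{3}] r2c3 has the single candidate 3, so r2c3=3.
Step 27. [r6c1∈{1}] r6c1 is down to just 1, so r6c1=1.
Step 28. [r4c8∈{3}] nothing but 3 survives at r4c8 ⇒ r4c8=3.
Step 29. [r5c4∈{6}] only 6 remains possible at r5c4. So r5c4=6.
Step 30. [r6c4∈{8}] r6c4 is down to just 8, so r6c4=8.
Step 31. [r8c9∈{7}] r8c9's peers cover all but 7, so r8c9=7.
Step 32. [r5c6∈{2}] r5c6 has the single candidate 2, so r5c6=2.
Step 33. [r4c9∈{8}] r4c9 has the single candidate 8, so r4c9=8.
Step 34. [r3c1∈{5}] nothing but 5 survives at r3c1. So r3c1=5.
Step 35. [r7c9∈{2}] only 2 remains possible at r7c9. So r7c9=2.
Step 36. [r6c2∈{7}] only 7 remains possible at r6c2, so r6c2=7.

Answer: 6 2 7 9 3 5 4 8 1 / 4 1 3 2 8 7 5 6 9 / 5 8 9 4 1 6 7 2 3 / 2 4 5 7 9 1 6 3 8 / 9 3 8 6 4 2 1 7 5 / 1 7 6 8 5 3 2 9 4 / 7 5 4 3 6 8 9 1 2 / 3 6 1 5 2 9 8 4 7 / 8 9 2 1 7 4 3 5 6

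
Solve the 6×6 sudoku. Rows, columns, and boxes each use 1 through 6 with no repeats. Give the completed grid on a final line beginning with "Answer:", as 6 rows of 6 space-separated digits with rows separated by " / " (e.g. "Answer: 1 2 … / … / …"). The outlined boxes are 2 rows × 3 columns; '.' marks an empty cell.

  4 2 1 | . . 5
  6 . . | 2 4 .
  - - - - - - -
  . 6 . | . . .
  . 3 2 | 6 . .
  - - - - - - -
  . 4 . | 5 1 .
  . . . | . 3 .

Step 1. [r3c4∈{1,3,4}] col 4 places 1 nowhere but r3c4 ⇒ r3c4=1.
Step 2. [r3c1∈{5}] r3c1's peers cover all but 5, so r3c1=5.
Step 3. [r2c3∈{3,5}] r2c3 is the only open cell in box 1 admitting 3, so r2c3=3.
Step 4. [r6c3∈{5,6}] across col 3, 5 lands solely at r6c3. So r6c3=5.
Step 5. [r6c6∈{2,4,6}] row 6 places 6 nowhere but r6c6 ⇒ r6c6=6.
Step 6. [r5c6∈{2}] r5c6 has the single candidate 2 ⇒ r5c6=2.
Step 7. [r6c1∈{1,2}] in row 6, 2 fits only at r6c1. So r6c1=2.
Step 8. [r3c3∈{4}] r3c3 is down to just 4 ⇒ r3c3=4.
Step 9. [r2c6∈{1}] r2c6's peers cover all but 1. So r2c6=1.
Step 10. [r5c3∈{6}] r5c3's peers cover all but 6 ⇒ r5c3=6.
Step 11. [r6c2∈{1}] nothing but 1 survives at r6c2. So r6c2=1.
Step 12. [r4c1∈{1}] r4c1 is down to just 1 ⇒ r4c1=1.
Step 13. [r2c2∈{5}] r2c2's peers cover all but 5, so r2c2=5.
Step 14. [r4c5∈{5}] nothing but 5 survives at r4c5. So r4c5=5.
Step 15. [r3c5∈{2}] r3c5's peers cover all but 2 ⇒ r3c5=2.
Step 16. [r5c1∈{3}] only 3 remains possible at r5c1 ⇒ r5c1=3.
Step 17. [r4c6∈{4}] r4c6's peers cover all but 4, so r4c6=4.
Step 18. [r1c5∈{6}] nothing but 6 survives at r1c5. So r1c5=6.
Step 19. [r6c4∈{4}] r6c4 is down to just 4. So r6c4=4.
Step 20. [r1c4∈{3}] r1c4 has the single candidate 3, so r1c4=3.
Step 21. [r3c6∈{3}] only 3 remains possible at r3c6, so r3c6=3.

Answer: 4 2 1 3 6 5 / 6 5 3 2 4 1 / 5 6 4 1 2 3 / 1 3 2 6 5 4 / 3 4 6 5 1 2 / 2 1 5 4 3 6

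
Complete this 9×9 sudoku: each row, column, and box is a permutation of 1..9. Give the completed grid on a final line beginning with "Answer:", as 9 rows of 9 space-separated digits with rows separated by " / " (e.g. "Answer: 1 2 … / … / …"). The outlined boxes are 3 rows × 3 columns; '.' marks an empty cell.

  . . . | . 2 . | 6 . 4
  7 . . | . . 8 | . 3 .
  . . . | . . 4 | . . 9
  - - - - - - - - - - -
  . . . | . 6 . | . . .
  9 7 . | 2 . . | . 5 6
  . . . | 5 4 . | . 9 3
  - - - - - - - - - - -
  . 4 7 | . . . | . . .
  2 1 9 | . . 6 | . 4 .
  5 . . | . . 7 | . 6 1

Step 1. [r9c7∈{2,3,8,9}] in row 9, 2 fits only at r9c7 ⇒ r9c7=2.
Step 2. [r7c8∈{8}] nothing but 8 survives at r7c8, so r7c8=8.
Step 3. [r4c4∈{1,3,7,8,9}] across box 5, 7 lands solely at r4c4 ⇒ r4c4=7.
Step 4. [r3c7∈{1,5,7,8}] box 3 places 8 nowhere but r3c7 ⇒ r3c7=8.
Step 5. [r6c6∈{1}] r6c6 is down to just 1. So r6c6=1.
Step 6. [r4c1∈{1,3,4,8}] r4c1 is the only open cell in col 1 admitting 4. So r4c1=4.
Step 7. [r7c9∈{5}] r7c9's peers cover all but 5 ⇒ r7c9=5.
Step 8. [r1c6∈{3,5,9}] r1c6 is the only open cell in col 6 admitting 5. So r1c6=5.
Step 9. [r5c6∈{3}] only 3 remains possible at r5c6 ⇒ r5c6=3.
Step 10. [r4c7∈{1}] r4c7's peers cover all but 1, so r4c7=1.
Step 11. [r5c3∈{1,8}] in row 5, 1 fits only at r5c3. So r5c3=1.
Step 12. [r2c9∈{2}] nothing but 2 survives at r2c9, so r2c9=2.
Step 13. [r7c7∈{3,9}] across col 7, 9 lands solely at r7c7 ⇒ r7c7=9.
Step 14. [r9c4∈{3,4,8,9}] in row 9, 4 fits only at r9c4. So r9c4=4.
Step 15. [r8c4∈{3,8}] col 4 places 8 nowhere but r8c4 ⇒ r8c4=8.
Step 16. [r7c1∈{3,6}] 6 has one home in row 7: r7c1 ⇒ r7c1=6.
Step 17. [r6c1∈{8}] only 8 remains possible at r6c1 ⇒ r6c1=8.
Step 18. [r3c5∈{1,3,7}] across col 5, 7 lands solely at r3c5. So r3c5=7.
Step 19. [r3c8∈{1}] r3c8 is down to just 1 ⇒ r3c8=1.
Step 20. [r3c1∈{3}] r3c1's peers cover all but 3 ⇒ r3c1=3.
Step 21. [r3c4∈{6}] r3c4 has the single candidate 6, so r3c4=6.
Step 22. [r1c4∈{1,3,9}] r1c4 is the only open cell in row 1 admitting 3. So r1c4=3.
Step 23. [r2c4∈{1,9}] in col 4, 9 fits only at r2c4, so r2c4=9.
Step 24. [r7c5∈{1,3}] row 7 places 3 nowhere but r7c5 ⇒ r7c5=3.
Step 25. [r4c8∈{2}] r4c8 is down to just 2. So r4c8=2.
Step 26. [r2c7∈{5}] r2c7's peers cover all but 5. So r2c7=5.
Step 27. [r1c3∈{8}] r1c3's peers cover all but 8 ⇒ r1c3=8.
Step 28. [r9c3∈{3}] nothing but 3 survives at r9c3, so r9c3=3.
Step 29. [r4c3∈{5}] r4c3 has the single candidate 5, so r4c3=5.
Step 30. [r3c3∈{2}] only 2 remains possible at r3c3, so r3c3=2.
Step 31. [r2c2∈{6}] r2c2 is down to just 6 ⇒ r2c2=6.
Step 32. [r8c7∈{3,7}] in row 8, 3 fits only at r8c7 ⇒ r8c7=3.
Step 33. [r1c2∈{9}] r1c2 has the single candidate 9 ⇒ r1c2=9.
Step 34. [r5c7∈{4}] only 4 remains possible at r5c7. So r5c7=4.
Step 35. [r9c5∈{9}] r9c5 has the single candidate 9, so r9c5=9.
Step 36. [r8c5∈{5}] r8c5 has the single candidate 5, so r8c5=5.
Step 37. [r6c2∈{2}] nothing but 2 survives at r6c2, so r6c2=2.
Step 38. [r7c4∈{1}] r7c4 has the single candidate 1. So r7c4=1.
Step 39. [r4c6∈{9}] r4c6 has the single candidate 9 ⇒ r4c6=9.
Step 40. [r2c3∈{4}] nothing but 4 survives at r2c3 ⇒ r2c3=4.
Step 41. [r9c2∈{8}] r9c2 has the single candidate 8 ⇒ r9c2=8.
Step 42. [r6c3∈{6}] r6c3 is down to just 6, so r6c3=6.
Step 43. [r7c6∈{2}] r7c6's peers cover all but 2. So r7c6=2.
Step 44. [r3c2∈{5}] r3c2's peers cover all but 5, so r3c2=5.
Step 45. [r5c5∈{8}] nothing but 8 survives at r5c5 ⇒ r5c5=8.
Step 46. [r1c8∈{7}] r1c8 is down to just 7 ⇒ r1c8=7.
Step 47. [r8c9∈{7}] r8c9 has the single candidate 7. So r8c9=7.
Step 48. [r4c9∈{8}] r4c9 has the single candidate 8, so r4c9=8.
Step 49. [r6c7∈{7}] r6c7's peers cover all but 7, so r6c7=7.
Step 50. [r1c1∈{1}] nothing but 1 survives at r1c1. So r1c1=1.
Step 51. [r4c2∈{3}] r4c2's peers cover all but 3. So r4c2=3.
Step 52. [r2c5∈{1}] r2c5's peers cover all but 1. So r2c5=1.

Answer: 1 9 8 3 2 5 6 7 4 / 7 6 4 9 1 8 5 3 2 / 3 5 2 6 7 4 8 1 9 / 4 3 5 7 6 9 1 2 8 / 9 7 1 2 8 3 4 5 6 / 8 2 6 5 4 1 7 9 3 / 6 4 7 1 3 2 9 8 5 / 2 1 9 8 5 6 3 4 7 / 5 8 3 4 9 7 2 6 1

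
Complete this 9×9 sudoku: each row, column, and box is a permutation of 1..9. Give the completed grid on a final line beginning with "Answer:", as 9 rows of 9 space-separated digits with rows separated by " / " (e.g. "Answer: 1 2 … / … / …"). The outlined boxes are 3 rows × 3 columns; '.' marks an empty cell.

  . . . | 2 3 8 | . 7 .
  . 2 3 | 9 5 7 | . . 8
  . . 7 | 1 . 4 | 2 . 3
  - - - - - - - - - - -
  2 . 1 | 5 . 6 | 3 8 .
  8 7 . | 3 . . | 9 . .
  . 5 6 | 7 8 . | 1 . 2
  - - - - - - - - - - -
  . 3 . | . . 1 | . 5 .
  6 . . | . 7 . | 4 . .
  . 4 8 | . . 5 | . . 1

Step 1. [r8c9∈{9}] only 9 remains possible at r8c9 ⇒ r8c9=9.
Step 2. [r2c7∈{6}] r2c7 is down to just 6, so r2c7=6.
Step 3. [r5c3∈{4}] only 4 remains possible at r5c3, so r5c3=4.
Step 4. [r9c4∈{6}] only 6 remains possible at r9c4. So r9c4=6.
Step 5. [r4c2∈{9}] r4c2 has the single candidate 9, so r4c2=9.
Step 6. [r9c7∈{7}] r9c7's peers cover all but 7, so r9c7=7.
Step 7. [r9c1∈{9}] r9c1's peers cover all but 9, so r9c1=9.
Step 8. [r9c5∈{2}] r9c5's peers cover all but 2 ⇒ r9c5=2.
Step 9. [r1c7∈{5}] r1c7 has the single candidate 5 ⇒ r1c7=5.
Step 10. [r1c9∈{4}] nothing but 4 survives at r1c9, so r1c9=4.
Step 11. [r1c2∈{1,6}] 6 has one home in row 1: r1c2 ⇒ r1c2=6.
Step 12. [r8c8∈{2,3}] in col 8, 2 fits only at r8c8 ⇒ r8c8=2.
Step 13. [r7c4∈{4,8}] 4 has one home in col 4: r7c4. So r7c4=4.
Step 14. [r7c9∈{6}] nothing but 6 survives at r7c9. So r7c9=6.
Step 15. [r1c1∈{1}] r1c1 has the single candidate 1 ⇒ r1c1=1.
Step 16. [r4c5∈{4}] only 4 remains possible at r4c5. So r4c5=4.
Step 17. [r6c6∈{9}] only 9 remains possible at r6c6 ⇒ r6c6=9.
Step 18. [r5c8∈{6}] nothing but 6 survives at r5c8, so r5c8=6.
Step 19. [r3c8∈{9}] r3c8 has the single candidate 9. So r3c8=9.
Step 20. [r3c5∈{6}] nothing but 6 survives at r3c5, so r3c5=6.
Step 21. [r8c2∈{1}] nothing but 1 survives at r8c2, so r8c2=1.
Step 22. [r7c7∈{8}] r7c7's peers cover all but 8, so r7c7=8.
Step 23. [r7c3∈{2}] nothing but 2 survives at r7c3 ⇒ r7c3=2.
Step 24. [r1c3∈{9}] only 9 remains possible at r1c3. So r1c3=9.
Step 25. [r6c8∈{4}] r6c8 is down to just 4 ⇒ r6c8=4.
Step 26. [r2c8∈{1}] r2c8 has the single candidate 1 ⇒ r2c8=1.
Step 27. [r3c1∈{5}] r3c1 has the single candidate 5 ⇒ r3c1=5.
Step 28. [r3c2∈{8}] r3c2 has the single candidate 8, so r3c2=8.
Step 29. [r8c6∈{3}] nothing but 3 survives at r8c6. So r8c6=3.
Step 30. [r7c1∈{7}] r7c1 has the single candidate 7, so r7c1=7.
Step 31. [r5c9∈{5}] r5c9 has the single candidate 5 ⇒ r5c9=5.
Step 32. [r5c6∈{2}] nothing but 2 survives at r5c6 ⇒ r5c6=2.
Step 33. [r6c1∈{3}] r6c1 has the single candidate 3, so r6c1=3.
Step 34. [r5c5∈{1}] r5c5 is down to just 1. So r5c5=1.
Step 35. [r8c4∈{8}] r8c4 is down to just 8 ⇒ r8c4=8.
Step 36. [r7c5∈{9}] nothing but 9 survives at r7c5. So r7c5=9.
Step 37. [r4c9∈{7}] only 7 remains possible at r4c9. So r4c9=7.
Step 38. [r2c1∈{4}] r2c1's peers cover all but 4, so r2c1=4.
Step 39. [r9c8∈{3}] r9c8 is down to just 3. So r9c8=3.
Step 40. [r8c3∈{5}] r8c3 has the single candidate 5, so r8c3=5.

Answer: 1 6 9 2 3 8 5 7 4 / 4 2 3 9 5 7 6 1 8 / 5 8 7 1 6 4 2 9 3 / 2 9 1 5 4 6 3 8 7 / 8 7 4 3 1 2 9 6 5 / 3 5 6 7 8 9 1 4 2 / 7 3 2 4 9 1 8 5 6 / 6 1 5 8 7 3 4 2 9 / 9 4 8 6 2 5 7 3 1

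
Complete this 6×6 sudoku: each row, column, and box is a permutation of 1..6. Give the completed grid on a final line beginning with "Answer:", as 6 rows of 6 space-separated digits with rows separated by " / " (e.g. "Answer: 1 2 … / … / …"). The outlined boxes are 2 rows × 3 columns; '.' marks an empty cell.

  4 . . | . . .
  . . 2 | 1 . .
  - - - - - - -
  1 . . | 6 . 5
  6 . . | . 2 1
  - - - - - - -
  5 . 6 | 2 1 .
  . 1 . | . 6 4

Step 1. [r6c3∈{3}] r6c3's peers cover all but 3 ⇒ r6c3=3.
Step 2. [r2c1∈{3}] r2c1 is down to just 3, so r2c1=3.
Step 3. [r3c3∈{4}] only 4 remains possible at r3c3. So r3c3=4.
Step 4. [r3c5∈{3}] r3c5 has the single candidate 3, so r3c5=3.
Step 5. [r1c5∈{5}] nothing but 5 survives at r1c5. So r1c5=5.
Step 6. [r1c2∈{6}] only 6 remains possible at r1c2. So r1c2=6.
Step 7. [r1c4∈{3}] r1c4 is down to just 3, so r1c4=3.
Step 8. [r2c2∈{5}] nothing but 5 survives at r2c2. So r2c2=5.
Step 9. [r4c4∈{4}] r4c4 has the single candidate 4 ⇒ r4c4=4.
Step 10. [r6c1∈{2}] nothing but 2 survives at r6c1 ⇒ r6c1=2.
Step 11. [r2c5∈{4}] only 4 remains possible at r2c5. So r2c5=4.
Step 12. [r5c6∈{3}] only 3 remains possible at r5c6. So r5c6=3.
Step 13. [r1c6∈{2}] r1c6 has the single candidate 2 ⇒ r1c6=2.
Step 14. [r4c2∈{3}] r4c2 is down to just 3, so r4c2=3.
Step 15. [r4c3∈{5}] nothing but 5 survives at r4c3 ⇒ r4c3=5.
Step 16. [r5c2∈{4}] r5c2 is down to just 4 ⇒ r5c2=4.
Step 17. [r3c2∈{2}] r3c2 is down to just 2, so r3c2=2.
Step 18. [r6c4∈{5}] r6c4's peers cover all but 5, so r6c4=5.
Step 19. [r2c6∈{6}] only 6 remains possible at r2c6, so r2c6=6.
Step 20. [r1c3∈{1}] only 1 remains possible at r1c3, so r1c3=1.

Answer: 4 6 1 3 5 2 / 3 5 2 1 4 6 / 1 2 4 6 3 5 / 6 3 5 4 2 1 / 5 4 6 2 1 3 / 2 1 3 5 6 4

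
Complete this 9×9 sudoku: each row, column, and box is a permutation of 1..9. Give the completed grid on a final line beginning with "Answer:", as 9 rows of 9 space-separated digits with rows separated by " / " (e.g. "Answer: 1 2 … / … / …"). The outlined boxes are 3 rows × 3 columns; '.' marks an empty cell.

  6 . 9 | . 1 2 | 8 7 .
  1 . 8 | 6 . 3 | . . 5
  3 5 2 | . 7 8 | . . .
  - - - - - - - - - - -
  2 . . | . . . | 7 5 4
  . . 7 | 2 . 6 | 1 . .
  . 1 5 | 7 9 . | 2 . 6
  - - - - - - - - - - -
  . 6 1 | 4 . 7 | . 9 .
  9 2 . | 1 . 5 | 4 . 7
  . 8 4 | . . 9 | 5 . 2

Step 1. [r6c8∈{3,8}] 3 has one home in row 6: r6c8. So r6c8=3.
Step 2. [r9c4∈{3}] only 3 remains possible at r9c4. So r9c4=3.
Step 3. [r5c8∈{8}] r5c8's peers cover all but 8. So r5c8=8.
Step 4. [r3c8∈{1,4,6}] r3c8 is the only open cell in row 3 admitting 4, so r3c8=4.
Step 5. [r8c5∈{6,8}] row 8 places 8 nowhere but r8c5. So r8c5=8.
Step 6. [r5c1∈{4}] only 4 remains possible at r5c1, so r5c1=4.
Step 7. [r4c5∈{3}] r4c5 has the single candidate 3, so r4c5=3.
Step 8. [r5c9∈{9}] r5c9 has the single candidate 9 ⇒ r5c9=9.
Step 9. [r7c7∈{3}] only 3 remains possible at r7c7. So r7c7=3.
Step 10. [r9c5∈{6}] r9c5's peers cover all but 6, so r9c5=6.
Step 11. [r3c4∈{9}] r3c4's peers cover all but 9 ⇒ r3c4=9.
Step 12. [r2c5∈{4}] only 4 remains possible at r2c5. So r2c5=4.
Step 13. [r9c8∈{1}] nothing but 1 survives at r9c8 ⇒ r9c8=1.
Step 14. [r4c6∈{1}] r4c6 is down to just 1 ⇒ r4c6=1.
Step 15. [r2c2∈{7}] only 7 remains possible at r2c2, so r2c2=7.
Step 16. [r5c5∈{5}] r5c5's peers cover all but 5 ⇒ r5c5=5.
Step 17. [r5c2∈{3}] r5c2 is down to just 3 ⇒ r5c2=3.
Step 18. [r1c4∈{5}] only 5 remains possible at r1c4. So r1c4=5.
Step 19. [r9c1∈{7}] r9c1's peers cover all but 7, so r9c1=7.
Step 20. [r2c8∈{2}] nothing but 2 survives at r2c8 ⇒ r2c8=2.
Step 21. [r4c2∈{9}] r4c2 has the single candidate 9, so r4c2=9.
Step 22. [r6c6∈{4}] nothing but 4 survives at r6c6. So r6c6=4.
Step 23. [r3c9∈{1}] r3c9's peers cover all but 1. So r3c9=1.
Step 24. [r8c8∈{6}] nothing but 6 survives at r8c8. So r8c8=6.
Step 25. [r7c1∈{5}] r7c1 has the single candidate 5, so r7c1=5.
Step 26. [r4c4∈{8}] only 8 remains possible at r4c4. So r4c4=8.
Step 27. [r7c9∈{8}] r7c9 is down to just 8. So r7c9=8.
Step 28. [r7c5∈{2}] only 2 remains possible at r7c5 ⇒ r7c5=2.
Step 29. [r6c1∈{8}] nothing but 8 survives at r6c1. So r6c1=8.
Step 30. [r2c7∈{9}] only 9 remains possible at r2c7, so r2c7=9.
Step 31. [r8c3∈{3}] only 3 remains possible at r8c3, so r8c3=3.
Step 32. [r3c7∈{6}] r3c7 is down to just 6, so r3c7=6.
Step 33. [r1c9∈{3}] r1c9's peers cover all but 3 ⇒ r1c9=3.
Step 34. [r1c2∈{4}] r1c2 is down to just 4 ⇒ r1c2=4.
Step 35. [r4c3∈{6}] r4c3 has the single candidate 6. So r4c3=6.

Answer: 6 4 9 5 1 2 8 7 3 / 1 7 8 6 4 3 9 2 5 / 3 5 2 9 7 8 6 4 1 / 2 9 6 8 3 1 7 5 4 / 4 3 7 2 5 6 1 8 9 / 8 1 5 7 9 4 2 3 6 / 5 6 1 4 2 7 3 9 8 / 9 2 3 1 8 5 4 6 7 / 7 8 4 3 6 9 5 1 2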